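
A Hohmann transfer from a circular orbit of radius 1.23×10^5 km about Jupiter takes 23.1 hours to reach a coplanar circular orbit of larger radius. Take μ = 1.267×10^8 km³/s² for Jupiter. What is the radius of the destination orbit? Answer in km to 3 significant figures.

Transfer time t = 23.1 hours = 83160 s, and t = π√(a_t³/μ).
So a_t = (μ t²/π²)^(1/3) = (1.267×10^8 × (83160)² / π²)^(1/3) = 4.4610×10^5 km.
Since a_t = (r₁ + r₂)/2, r₂ = 2a_t − r₁ = 2×4.4610×10^5 − 1.230×10^5 = 7.692×10^5 km.

r₂ = 7.69×10^5 km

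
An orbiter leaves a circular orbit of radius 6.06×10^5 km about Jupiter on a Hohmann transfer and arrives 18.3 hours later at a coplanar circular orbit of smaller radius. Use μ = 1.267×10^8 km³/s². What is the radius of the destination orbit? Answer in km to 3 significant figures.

Transfer time t = 18.3 hours = 65880 s, and t = π√(a_t³/μ).
So a_t = (μ t²/π²)^(1/3) = (1.267×10^8 × (65880)² / π²)^(1/3) = 3.8194×10^5 km.
Since a_t = (r₁ + r₂)/2, r₂ = 2a_t − r₁ = 2×3.8194×10^5 − 6.060×10^5 = 1.5788×10^5 km.

r₂ = 1.58×10^5 km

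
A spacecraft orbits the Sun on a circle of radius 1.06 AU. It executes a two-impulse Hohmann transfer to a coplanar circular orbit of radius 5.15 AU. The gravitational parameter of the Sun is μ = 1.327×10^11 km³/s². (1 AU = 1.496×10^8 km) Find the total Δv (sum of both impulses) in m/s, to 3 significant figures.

Δv = 13800 m/s

In km: r₁ = 1.06 × 1.496×10^8 = 1.58576×10^8 km; r₂ = 5.15 × 1.496×10^8 = 7.7044×10^8 km.
Transfer-ellipse semi-major axis a_t = (r₁ + r₂)/2 = (1.58576×10^8 + 7.7044×10^8)/2 = 4.64508×10^8 km.
Circular speed at r₁: v₁ = √(μ/r₁) = √(1.327×10^11/1.58576×10^8) = 28.92789 km/s.
On the transfer ellipse at r₁, vis-viva gives v_p = √[μ(2/r₁ − 1/a_t)] = 37.25543 km/s.
First burn Δv₁ = |v_p − v₁| = 8.328 km/s.
Circular speed at r₂: v₂ = √(μ/r₂) = 13.124 km/s.
Transfer-orbit speed at r₂: v_a = √[μ(2/r₂ − 1/a_t)] = 7.6681 km/s.
Second burn Δv₂ = |v₂ − v_a| = 5.456 km/s.
Total Δv = Δv₁ + Δv₂ = 13.78 km/s.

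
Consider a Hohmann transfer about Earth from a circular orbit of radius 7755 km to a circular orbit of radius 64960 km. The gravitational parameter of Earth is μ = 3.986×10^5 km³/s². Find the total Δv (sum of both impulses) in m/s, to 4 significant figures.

The Hohmann ellipse has a_t = (r₁ + r₂)/2 = 36357.5 km.
Circular speed at r₁: v₁ = √(μ/r₁) = √(3.986×10^5/7755) = 7.169 km/s.
Transfer-orbit speed at r₁ (v² = μ(2/r − 1/a)): v_p = √[μ(2/r₁ − 1/a_t)] = 9.583 km/s.
First burn Δv₁ = |v_p − v₁| = 2.414 km/s.
At r₂, v₂ = √(μ/r₂) = 2.477 km/s.
Transfer-orbit speed at r₂: v_a = √[μ(2/r₂ − 1/a_t)] = 1.144 km/s.
Second burn Δv₂ = |v₂ − v_a| = 1.333 km/s.
Total Δv = Δv₁ + Δv₂ = 3.747 km/s.

Δv = 3747 m/s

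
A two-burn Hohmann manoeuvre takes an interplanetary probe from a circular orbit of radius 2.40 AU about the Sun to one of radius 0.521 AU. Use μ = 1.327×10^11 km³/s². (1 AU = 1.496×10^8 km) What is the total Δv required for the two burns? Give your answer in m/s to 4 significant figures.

Δv = 19370 m/s

In km: r₁ = 2.40 × 1.496×10^8 = 3.5904×10^8 km; r₂ = 0.521 × 1.496×10^8 = 7.79416×10^7 km.
Transfer-ellipse semi-major axis a_t = (r₁ + r₂)/2 = (3.5904×10^8 + 7.79416×10^7)/2 = 2.184908×10^8 km.
Circular speed at r₁: v₁ = √(μ/r₁) = √(1.327×10^11/3.5904×10^8) = 19.225 km/s.
On the transfer ellipse at r₁, vis-viva gives v_a = √[μ(2/r₁ − 1/a_t)] = 11.482 km/s.
First burn Δv₁ = |v_a − v₁| = 7.743 km/s.
Circular speed at r₂: v₂ = √(μ/r₂) = 41.26 km/s.
Transfer-orbit speed at r₂: v_p = √[μ(2/r₂ − 1/a_t)] = 52.89 km/s.
Second burn Δv₂ = |v₂ − v_p| = 11.63 km/s.
Total Δv = Δv₁ + Δv₂ = 19.37 km/s.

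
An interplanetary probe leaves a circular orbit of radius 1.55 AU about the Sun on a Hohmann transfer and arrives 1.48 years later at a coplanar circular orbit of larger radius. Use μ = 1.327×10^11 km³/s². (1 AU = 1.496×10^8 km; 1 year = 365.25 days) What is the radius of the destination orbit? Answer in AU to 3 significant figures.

r₂ = 2.57 AU

In km: r₁ = 1.55 × 1.496×10^8 = 2.3188×10^8 km.
Transfer time t = 1.48 years × 365.25 × 86400 s = 4.6705248×10^7 s, and t = π√(a_t³/μ).
So a_t = (μ t²/π²)^(1/3) = (1.327×10^11 × (4.6705248×10^7)² / π²)^(1/3) = 3.0839×10^8 km.
Since a_t = (r₁ + r₂)/2, r₂ = 2a_t − r₁ = 2×3.0839×10^8 − 2.3188×10^8 = 3.849×10^8 km.
In AU: r₂ = 3.849×10^8 / 1.496×10^8 = 2.57 AU.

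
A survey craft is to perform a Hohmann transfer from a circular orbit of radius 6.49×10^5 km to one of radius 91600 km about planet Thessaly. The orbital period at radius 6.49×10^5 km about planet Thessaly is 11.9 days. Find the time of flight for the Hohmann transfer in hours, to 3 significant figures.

From Kepler's third law T² = 4π²r³/μ at r = 6.49×10^5 km, T = 11.9 days = 11.9 × 86400 s = 1.02816×10^6 s: μ = 4π²r³/T² = 1.02087×10^7 km³/s².
The Hohmann ellipse has a_t = (r₁ + r₂)/2 = 3.703×10^5 km.
Transfer time t = π√(a_t³/μ) = π√((3.703×10^5)³ / 1.02087×10^7) = 2.2156×10^5 s.
Converting: 2.2156×10^5 s ÷ 3600 s/hour = 61.5 hours.

t = 61.5 hours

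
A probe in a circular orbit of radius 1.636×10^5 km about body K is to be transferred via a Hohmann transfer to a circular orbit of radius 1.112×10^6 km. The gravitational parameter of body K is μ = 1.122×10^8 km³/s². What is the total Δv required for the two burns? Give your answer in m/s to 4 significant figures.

Δv = 13350 m/s

The Hohmann ellipse has a_t = (r₁ + r₂)/2 = 6.378×10^5 km.
At r₁ the circular-orbit speed is v₁ = √(μ/r₁) = 26.188 km/s.
On the transfer ellipse at r₁, vis-viva gives v_p = √[μ(2/r₁ − 1/a_t)] = 34.579 km/s.
First burn Δv₁ = |v_p − v₁| = 8.391 km/s.
Circular speed at r₂: v₂ = √(μ/r₂) = 10.04486 km/s.
Transfer-orbit speed at r₂: v_a = √[μ(2/r₂ − 1/a_t)] = 5.087371 km/s.
Second burn Δv₂ = |v₂ − v_a| = 4.957 km/s.
Total Δv = Δv₁ + Δv₂ = 13.35 km/s.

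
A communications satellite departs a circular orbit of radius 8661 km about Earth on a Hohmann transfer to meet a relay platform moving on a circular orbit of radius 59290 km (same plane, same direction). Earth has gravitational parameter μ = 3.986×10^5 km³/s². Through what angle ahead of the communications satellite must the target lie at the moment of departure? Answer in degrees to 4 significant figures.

φ = 101.9°

The Hohmann ellipse has a_t = (r₁ + r₂)/2 = 33975.5 km.
Transfer time t = π√(a_t³/μ) = 31162 s.
Target angular speed ω₂ = √(μ/r₂³) = 4.3732×10^-5 rad/s.
Angle swept by the target during transfer: ω₂·t = 1.3628 rad = 78.08°.
The communications satellite traverses 180° on the transfer ellipse, so the target must lead by 180° − 78.08° = 101.9°.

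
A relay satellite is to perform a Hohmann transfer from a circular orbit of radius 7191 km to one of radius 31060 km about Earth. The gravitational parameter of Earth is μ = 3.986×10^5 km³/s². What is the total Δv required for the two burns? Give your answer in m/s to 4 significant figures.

Δv = 3428 m/s

Semi-major axis of the transfer orbit: a_t = (7191 + 31060)/2 = 19125.5 km.
At r₁ the circular-orbit speed is v₁ = √(μ/r₁) = 7.4452 km/s.
Transfer-orbit speed at r₁ (vis-viva): v_p = √[μ(2/r₁ − 1/a_t)] = 9.4879 km/s.
First burn Δv₁ = |v_p − v₁| = 2.0427 km/s.
At r₂, v₂ = √(μ/r₂) = 3.5823 km/s.
Transfer-orbit speed at r₂: v_a = √[μ(2/r₂ − 1/a_t)] = 2.1966 km/s.
Second burn Δv₂ = |v₂ − v_a| = 1.3857 km/s.
Total Δv = Δv₁ + Δv₂ = 3.428 km/s.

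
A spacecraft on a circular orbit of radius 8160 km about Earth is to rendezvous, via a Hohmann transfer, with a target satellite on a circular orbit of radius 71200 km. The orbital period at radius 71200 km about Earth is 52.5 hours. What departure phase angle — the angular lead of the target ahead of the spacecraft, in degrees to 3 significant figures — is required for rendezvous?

From Kepler's third law T² = 4π²r³/μ at r = 71200 km, T = 52.5 hours = 52.5 × 3600 s = 1.890×10^5 s: μ = 4π²r³/T² = 3.98911×10^5 km³/s².
The Hohmann ellipse has a_t = (r₁ + r₂)/2 = 39680 km.
The half-period of the transfer ellipse is t = π√(a_t³/μ) = 39320 s.
Target angular speed ω₂ = √(μ/r₂³) = 3.324×10^-5 rad/s.
Angle swept by the target during transfer: ω₂·t = 1.307 rad = 74.89°.
The spacecraft traverses 180° on the transfer ellipse, so the target must lead by 180° − 74.89° = 105°.

φ = 105°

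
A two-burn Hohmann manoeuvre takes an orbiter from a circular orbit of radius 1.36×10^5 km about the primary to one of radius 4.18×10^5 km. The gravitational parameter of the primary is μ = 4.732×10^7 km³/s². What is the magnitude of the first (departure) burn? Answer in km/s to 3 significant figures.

Transfer-ellipse semi-major axis a_t = (r₁ + r₂)/2 = (1.360×10^5 + 4.180×10^5)/2 = 2.770×10^5 km.
Circular speed at r = 1.360×10^5 km: v_c = √(μ/r) = 18.653 km/s.
Transfer-orbit speed at the same r (vis-viva, a = a_t): v_t = √[μ(2/r − 1/a_t)] = 22.914 km/s.
Δv₁ = |v_t − v_c| = |22.914 − 18.653| = 4.261 km/s.

Δv₁ = 4.26 km/s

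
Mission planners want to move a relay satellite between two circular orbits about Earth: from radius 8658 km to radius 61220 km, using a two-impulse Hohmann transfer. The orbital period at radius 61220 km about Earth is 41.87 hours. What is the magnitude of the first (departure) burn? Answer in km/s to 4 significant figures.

From Kepler's third law T² = 4π²r³/μ at r = 61220 km, T = 41.87 hours = 41.87 × 3600 s = 1.50732×10^5 s: μ = 4π²r³/T² = 3.98684×10^5 km³/s².
Transfer-ellipse semi-major axis a_t = (r₁ + r₂)/2 = (8658 + 61220)/2 = 34939 km.
On the circular orbit at r = 8658 km, v_c = √(μ/r) = 6.7859 km/s.
Vis-viva on the transfer ellipse at r = 8658 km gives v_t = √[μ(2/r − 1/a_t)] = 8.9825 km/s.
Δv₁ = |v_t − v_c| = |8.9825 − 6.7859| = 2.197 km/s.

Δv₁ = 2.197 km/s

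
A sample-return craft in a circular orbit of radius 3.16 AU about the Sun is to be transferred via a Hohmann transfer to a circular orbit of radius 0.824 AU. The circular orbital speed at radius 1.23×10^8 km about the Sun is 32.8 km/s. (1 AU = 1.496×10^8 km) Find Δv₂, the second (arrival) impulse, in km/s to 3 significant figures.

From the circular-orbit relation v² = μ/r at r = 1.23×10^8 km: μ = v²r = (32.8)² × 1.23×10^8 = 1.32328×10^11 km³/s².
In km: r₁ = 3.16 × 1.496×10^8 = 4.72736×10^8 km; r₂ = 0.824 × 1.496×10^8 = 1.232704×10^8 km.
The Hohmann ellipse has a_t = (r₁ + r₂)/2 = 2.980032×10^8 km.
On the circular orbit at r = 1.232704×10^8 km, v_c = √(μ/r) = 32.764 km/s.
Transfer-orbit speed at the same r (vis-viva, a = a_t): v_t = √[μ(2/r − 1/a_t)] = 41.266 km/s.
Δv₂ = |v_t − v_c| = |41.266 − 32.764| = 8.502 km/s.

Δv₂ = 8.50 km/s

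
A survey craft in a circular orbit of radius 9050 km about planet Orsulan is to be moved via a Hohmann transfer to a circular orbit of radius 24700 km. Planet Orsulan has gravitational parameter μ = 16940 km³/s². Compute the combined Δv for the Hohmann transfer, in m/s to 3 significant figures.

Semi-major axis of the transfer orbit: a_t = (9050 + 24700)/2 = 16875 km.
Circular speed at r₁: v₁ = √(μ/r₁) = √(16940/9050) = 1.3681 km/s.
On the transfer ellipse at r₁, v² = μ(2/r − 1/a) gives v_p = √[μ(2/r₁ − 1/a_t)] = 1.6552 km/s.
First burn Δv₁ = |v_p − v₁| = 0.2871 km/s.
At r₂, v₂ = √(μ/r₂) = 0.82815 km/s.
Transfer-orbit speed at r₂: v_a = √[μ(2/r₂ − 1/a_t)] = 0.60647 km/s.
Second burn Δv₂ = |v₂ − v_a| = 0.2217 km/s.
Total Δv = Δv₁ + Δv₂ = 0.5088 km/s.

Δv = 509 m/s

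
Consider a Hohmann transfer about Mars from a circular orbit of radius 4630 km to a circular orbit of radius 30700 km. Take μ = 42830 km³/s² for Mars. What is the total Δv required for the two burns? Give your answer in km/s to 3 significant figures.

The Hohmann ellipse has a_t = (r₁ + r₂)/2 = 17665 km.
Circular speed at r₁: v₁ = √(μ/r₁) = √(42830/4630) = 3.0415 km/s.
On the transfer ellipse at r₁, vis-viva gives v_p = √[μ(2/r₁ − 1/a_t)] = 4.0096 km/s.
First burn Δv₁ = |v_p − v₁| = 0.9681 km/s.
At r₂, v₂ = √(μ/r₂) = 1.18115 km/s.
Transfer-orbit speed at r₂: v_a = √[μ(2/r₂ − 1/a_t)] = 0.604698 km/s.
Second burn Δv₂ = |v₂ − v_a| = 0.5765 km/s.
Total Δv = Δv₁ + Δv₂ = 1.545 km/s.

Δv = 1.54 km/s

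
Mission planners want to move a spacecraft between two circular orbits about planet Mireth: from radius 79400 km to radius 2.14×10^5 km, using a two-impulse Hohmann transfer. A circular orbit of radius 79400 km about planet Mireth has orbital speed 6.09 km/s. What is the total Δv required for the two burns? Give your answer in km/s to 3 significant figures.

From the circular-orbit relation v² = μ/r at r = 79400 km: μ = v²r = (6.09)² × 79400 = 2.94480×10^6 km³/s².
Semi-major axis of the transfer orbit: a_t = (79400 + 2.140×10^5)/2 = 1.467×10^5 km.
Circular speed at r₁: v₁ = √(μ/r₁) = √(2.94480×10^6/79400) = 6.0900 km/s.
Transfer-orbit speed at r₁ (vis-viva equation): v_p = √[μ(2/r₁ − 1/a_t)] = 7.3554 km/s.
First burn Δv₁ = |v_p − v₁| = 1.2654 km/s.
Circular speed at r₂: v₂ = √(μ/r₂) = 3.70955 km/s.
Transfer-orbit speed at r₂: v_a = √[μ(2/r₂ − 1/a_t)] = 2.72908 km/s.
Second burn Δv₂ = |v₂ − v_a| = 0.98047 km/s.
Total Δv = Δv₁ + Δv₂ = 2.246 km/s.

Δv = 2.25 km/s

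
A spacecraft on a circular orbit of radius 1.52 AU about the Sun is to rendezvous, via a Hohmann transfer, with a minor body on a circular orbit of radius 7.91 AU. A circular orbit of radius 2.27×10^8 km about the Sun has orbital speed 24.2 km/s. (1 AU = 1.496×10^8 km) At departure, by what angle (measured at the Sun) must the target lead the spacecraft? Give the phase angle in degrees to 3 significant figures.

From the circular-orbit relation v² = μ/r at r = 2.27×10^8 km: μ = v²r = (24.2)² × 2.27×10^8 = 1.32940×10^11 km³/s².
In km: r₁ = 1.52 × 1.496×10^8 = 2.27392×10^8 km; r₂ = 7.91 × 1.496×10^8 = 1.183336×10^9 km.
Transfer-ellipse semi-major axis a_t = (r₁ + r₂)/2 = (2.27392×10^8 + 1.183336×10^9)/2 = 7.05364×10^8 km.
The half-period of the transfer ellipse is t = π√(a_t³/μ) = 1.6141×10^8 s.
The target's mean motion on its circular orbit is ω₂ = √(μ/r₂³) = 8.9571×10^-9 rad/s.
Angle swept by the target during transfer: ω₂·t = 1.4458 rad = 82.84°.
The spacecraft traverses 180° on the transfer ellipse, so the target must lead by 180° − 82.84° = 97.2°.

φ = 97.2°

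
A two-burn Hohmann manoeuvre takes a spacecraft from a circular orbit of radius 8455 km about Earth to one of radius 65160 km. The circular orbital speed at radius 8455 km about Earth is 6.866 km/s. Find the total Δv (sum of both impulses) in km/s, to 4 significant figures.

Δv = 3.557 km/s

From the circular-orbit relation v² = μ/r at r = 8455 km: μ = v²r = (6.866)² × 8455 = 3.98585×10^5 km³/s².
The Hohmann ellipse has a_t = (r₁ + r₂)/2 = 36807.5 km.
At r₁ the circular-orbit speed is v₁ = √(μ/r₁) = 6.866 km/s.
On the transfer ellipse at r₁, v² = μ(2/r − 1/a) gives v_p = √[μ(2/r₁ − 1/a_t)] = 9.135 km/s.
First burn Δv₁ = |v_p − v₁| = 2.269 km/s.
At r₂, v₂ = √(μ/r₂) = 2.473 km/s.
Transfer-orbit speed at r₂: v_a = √[μ(2/r₂ − 1/a_t)] = 1.185 km/s.
Second burn Δv₂ = |v₂ − v_a| = 1.288 km/s.
Δv = Δv₁ + Δv₂ = 2.269 + 1.288 = 3.557 km/s.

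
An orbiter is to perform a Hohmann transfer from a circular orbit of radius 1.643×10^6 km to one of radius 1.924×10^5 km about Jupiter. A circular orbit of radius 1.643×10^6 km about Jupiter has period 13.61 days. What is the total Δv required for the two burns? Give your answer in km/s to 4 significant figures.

Δv = 13.43 km/s

From Kepler's third law T² = 4π²r³/μ at r = 1.643×10^6 km, T = 13.61 days = 13.61 × 86400 s = 1.175904×10^6 s: μ = 4π²r³/T² = 1.26628×10^8 km³/s².
The Hohmann ellipse has a_t = (r₁ + r₂)/2 = 9.177×10^5 km.
Circular speed at r₁: v₁ = √(μ/r₁) = √(1.26628×10^8/1.643×10^6) = 8.779 km/s.
Transfer-orbit speed at r₁ (v² = μ(2/r − 1/a)): v_a = √[μ(2/r₁ − 1/a_t)] = 4.020 km/s.
First burn Δv₁ = |v_a − v₁| = 4.759 km/s.
At r₂, v₂ = √(μ/r₂) = 25.6544 km/s.
Transfer-orbit speed at r₂: v_p = √[μ(2/r₂ − 1/a_t)] = 34.3266 km/s.
Second burn Δv₂ = |v₂ − v_p| = 8.672 km/s.
Δv = Δv₁ + Δv₂ = 4.759 + 8.672 = 13.43 km/s.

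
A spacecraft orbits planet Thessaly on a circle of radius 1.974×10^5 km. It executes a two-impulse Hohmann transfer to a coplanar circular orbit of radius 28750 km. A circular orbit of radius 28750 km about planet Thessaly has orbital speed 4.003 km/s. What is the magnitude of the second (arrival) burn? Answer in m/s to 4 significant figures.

Δv₂ = 1286 m/s

From the circular-orbit relation v² = μ/r at r = 28750 km: μ = v²r = (4.003)² × 28750 = 4.60690×10^5 km³/s².
Transfer-ellipse semi-major axis a_t = (r₁ + r₂)/2 = (1.974×10^5 + 28750)/2 = 1.13075×10^5 km.
On the circular orbit at r = 28750 km, v_c = √(μ/r) = 4.003 km/s.
Transfer-orbit speed at the same r (vis-viva, a = a_t): v_t = √[μ(2/r − 1/a_t)] = 5.289 km/s.
Δv₂ = |v_t − v_c| = |5.289 − 4.003| = 1.286 km/s.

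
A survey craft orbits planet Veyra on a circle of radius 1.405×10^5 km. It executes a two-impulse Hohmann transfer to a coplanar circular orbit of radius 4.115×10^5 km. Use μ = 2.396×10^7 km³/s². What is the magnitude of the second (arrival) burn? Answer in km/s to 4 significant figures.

Δv₂ = 2.186 km/s

Semi-major axis of the transfer orbit: a_t = (1.405×10^5 + 4.115×10^5)/2 = 2.760×10^5 km.
On the circular orbit at r = 4.115×10^5 km, v_c = √(μ/r) = 7.6306 km/s.
Transfer-orbit speed at the same r (vis-viva, a = a_t): v_t = √[μ(2/r − 1/a_t)] = 5.4443 km/s.
Δv₂ = |v_t − v_c| = |5.4443 − 7.6306| = 2.186 km/s.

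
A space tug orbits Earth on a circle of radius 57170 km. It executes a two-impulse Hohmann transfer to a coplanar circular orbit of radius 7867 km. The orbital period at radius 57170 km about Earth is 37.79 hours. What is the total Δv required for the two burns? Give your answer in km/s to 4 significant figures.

From Kepler's third law T² = 4π²r³/μ at r = 57170 km, T = 37.79 hours = 37.79 × 3600 s = 1.36044×10^5 s: μ = 4π²r³/T² = 3.98571×10^5 km³/s².
The Hohmann ellipse has a_t = (r₁ + r₂)/2 = 32518.5 km.
At r₁ the circular-orbit speed is v₁ = √(μ/r₁) = 2.6404 km/s.
Transfer-orbit speed at r₁ (vis-viva equation): v_a = √[μ(2/r₁ − 1/a_t)] = 1.2987 km/s.
First burn Δv₁ = |v_a − v₁| = 1.342 km/s.
At r₂, v₂ = √(μ/r₂) = 7.118 km/s.
Transfer-orbit speed at r₂: v_p = √[μ(2/r₂ − 1/a_t)] = 9.438 km/s.
Second burn Δv₂ = |v₂ − v_p| = 2.320 km/s.
Δv = Δv₁ + Δv₂ = 1.342 + 2.320 = 3.662 km/s.

Δv = 3.662 km/s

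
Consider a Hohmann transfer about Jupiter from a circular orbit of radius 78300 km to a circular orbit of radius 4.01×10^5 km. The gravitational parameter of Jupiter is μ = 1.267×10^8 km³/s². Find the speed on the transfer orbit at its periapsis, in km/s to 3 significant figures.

v = 52.0 km/s

Transfer-ellipse semi-major axis a_t = (r₁ + r₂)/2 = (78300 + 4.010×10^5)/2 = 2.3965×10^5 km.
At periapsis, r = 78300 km.
From the vis-viva equation, v = √[μ(2/r − 1/a_t)] = 52.03 km/s.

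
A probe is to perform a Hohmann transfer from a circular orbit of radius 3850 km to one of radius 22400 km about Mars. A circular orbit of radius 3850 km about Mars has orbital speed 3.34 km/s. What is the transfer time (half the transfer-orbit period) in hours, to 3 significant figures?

From the circular-orbit relation v² = μ/r at r = 3850 km: μ = v²r = (3.34)² × 3850 = 42949.1 km³/s².
Semi-major axis of the transfer orbit: a_t = (3850 + 22400)/2 = 13125 km.
Transfer time t = π√(a_t³/μ) = π√((13125)³ / 42949.1) = 22790 s.
Converting: 22790 s ÷ 3600 s/hour = 6.33 hours.

t = 6.33 hours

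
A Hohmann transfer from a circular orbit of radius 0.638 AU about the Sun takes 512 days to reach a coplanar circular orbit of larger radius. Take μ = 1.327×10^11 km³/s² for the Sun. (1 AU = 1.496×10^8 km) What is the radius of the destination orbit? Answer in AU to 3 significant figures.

r₂ = 3.34 AU

In km: r₁ = 0.638 × 1.496×10^8 = 9.54448×10^7 km.
Transfer time t = 512 days = 4.42368×10^7 s, and t = π√(a_t³/μ).
So a_t = (μ t²/π²)^(1/3) = (1.327×10^11 × (4.42368×10^7)² / π²)^(1/3) = 2.9743×10^8 km.
Since a_t = (r₁ + r₂)/2, r₂ = 2a_t − r₁ = 2×2.9743×10^8 − 9.54448×10^7 = 4.994152×10^8 km.
In AU: r₂ = 4.994152×10^8 / 1.496×10^8 = 3.34 AU.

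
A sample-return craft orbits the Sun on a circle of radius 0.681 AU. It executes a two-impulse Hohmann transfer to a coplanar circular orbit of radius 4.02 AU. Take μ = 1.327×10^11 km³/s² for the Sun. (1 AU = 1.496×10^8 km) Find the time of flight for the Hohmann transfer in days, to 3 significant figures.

t = 658 days

In km: r₁ = 0.681 × 1.496×10^8 = 1.018776×10^8 km; r₂ = 4.02 × 1.496×10^8 = 6.01392×10^8 km.
Semi-major axis of the transfer orbit: a_t = (1.018776×10^8 + 6.01392×10^8)/2 = 3.516348×10^8 km.
Half the transfer-orbit period gives t = π√(a_t³/μ) = 5.687×10^7 s.
Converting: 5.687×10^7 s ÷ 86400 s/day = 658 days.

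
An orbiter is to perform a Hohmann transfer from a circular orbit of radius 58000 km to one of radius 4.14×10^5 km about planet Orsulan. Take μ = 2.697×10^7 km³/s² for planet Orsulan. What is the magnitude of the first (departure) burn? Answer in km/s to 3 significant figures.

The Hohmann ellipse has a_t = (r₁ + r₂)/2 = 2.360×10^5 km.
On the circular orbit at r = 58000 km, v_c = √(μ/r) = 21.564 km/s.
Vis-viva on the transfer ellipse at r = 58000 km gives v_t = √[μ(2/r − 1/a_t)] = 28.561 km/s.
Δv₁ = |v_t − v_c| = |28.561 − 21.564| = 6.997 km/s.

Δv₁ = 7.00 km/s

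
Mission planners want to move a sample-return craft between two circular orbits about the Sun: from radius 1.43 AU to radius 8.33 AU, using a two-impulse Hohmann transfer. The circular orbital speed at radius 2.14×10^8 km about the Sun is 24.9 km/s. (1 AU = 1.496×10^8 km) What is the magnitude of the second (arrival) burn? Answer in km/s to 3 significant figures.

Δv₂ = 4.73 km/s

From the circular-orbit relation v² = μ/r at r = 2.14×10^8 km: μ = v²r = (24.9)² × 2.14×10^8 = 1.32682×10^11 km³/s².
In km: r₁ = 1.43 × 1.496×10^8 = 2.13928×10^8 km; r₂ = 8.33 × 1.496×10^8 = 1.246168×10^9 km.
The Hohmann ellipse has a_t = (r₁ + r₂)/2 = 7.30048×10^8 km.
Circular speed at r = 1.246168×10^9 km: v_c = √(μ/r) = 10.319 km/s.
Vis-viva on the transfer ellipse at r = 1.246168×10^9 km gives v_t = √[μ(2/r − 1/a_t)] = 5.5857 km/s.
Δv₂ = |v_t − v_c| = |5.5857 − 10.319| = 4.733 km/s.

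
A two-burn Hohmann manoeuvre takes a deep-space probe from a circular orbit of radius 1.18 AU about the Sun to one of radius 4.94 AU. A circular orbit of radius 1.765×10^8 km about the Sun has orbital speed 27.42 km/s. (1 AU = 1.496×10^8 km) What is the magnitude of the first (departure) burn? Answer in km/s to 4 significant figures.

Δv₁ = 7.419 km/s

From the circular-orbit relation v² = μ/r at r = 1.765×10^8 km: μ = v²r = (27.42)² × 1.765×10^8 = 1.32703×10^11 km³/s².
In km: r₁ = 1.18 × 1.496×10^8 = 1.76528×10^8 km; r₂ = 4.94 × 1.496×10^8 = 7.39024×10^8 km.
Semi-major axis of the transfer orbit: a_t = (1.76528×10^8 + 7.39024×10^8)/2 = 4.57776×10^8 km.
On the circular orbit at r = 1.76528×10^8 km, v_c = √(μ/r) = 27.418 km/s.
Vis-viva on the transfer ellipse at r = 1.76528×10^8 km gives v_t = √[μ(2/r − 1/a_t)] = 34.837 km/s.
Δv₁ = |v_t − v_c| = |34.837 − 27.418| = 7.419 km/s.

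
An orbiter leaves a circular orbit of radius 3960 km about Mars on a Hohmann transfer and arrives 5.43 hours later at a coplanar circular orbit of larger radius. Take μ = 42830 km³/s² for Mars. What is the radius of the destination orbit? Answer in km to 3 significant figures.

Transfer time t = 5.43 hours = 19548 s, and t = π√(a_t³/μ).
So a_t = (μ t²/π²)^(1/3) = (42830 × (19548)² / π²)^(1/3) = 11836 km.
Since a_t = (r₁ + r₂)/2, r₂ = 2a_t − r₁ = 2×11836 − 3960 = 19712 km.

r₂ = 19700 km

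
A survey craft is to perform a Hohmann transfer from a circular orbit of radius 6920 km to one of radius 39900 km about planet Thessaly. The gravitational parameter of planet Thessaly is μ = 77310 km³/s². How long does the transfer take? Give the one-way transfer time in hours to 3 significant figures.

Transfer-ellipse semi-major axis a_t = (r₁ + r₂)/2 = (6920 + 39900)/2 = 23410 km.
Half the transfer-orbit period gives t = π√(a_t³/μ) = 40470 s.
Converting: 40470 s ÷ 3600 s/hour = 11.2 hours.

t = 11.2 hours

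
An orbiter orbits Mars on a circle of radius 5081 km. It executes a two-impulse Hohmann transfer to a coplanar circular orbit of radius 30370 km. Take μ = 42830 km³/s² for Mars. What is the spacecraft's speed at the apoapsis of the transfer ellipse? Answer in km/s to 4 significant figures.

v = 0.6358 km/s

Transfer-ellipse semi-major axis a_t = (r₁ + r₂)/2 = (5081 + 30370)/2 = 17725.5 km.
At apoapsis, r = 30370 km.
Applying v² = μ(2/r − 1/a_t): v = 0.6358 km/s.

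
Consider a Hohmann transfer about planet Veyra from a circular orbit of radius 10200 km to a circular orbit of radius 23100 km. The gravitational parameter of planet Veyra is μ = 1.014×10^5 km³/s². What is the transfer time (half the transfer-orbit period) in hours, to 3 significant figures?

t = 5.89 hours

Semi-major axis of the transfer orbit: a_t = (10200 + 23100)/2 = 16650 km.
By Kepler's third law the transfer-orbit period is T = 2π√(a_t³/μ), so t = T/2 = 21200 s.
Converting: 21200 s ÷ 3600 s/hour = 5.89 hours.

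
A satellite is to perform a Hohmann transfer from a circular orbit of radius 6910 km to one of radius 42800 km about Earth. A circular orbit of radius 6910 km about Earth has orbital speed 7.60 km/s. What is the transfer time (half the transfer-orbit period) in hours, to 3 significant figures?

t = 5.41 hours

From the circular-orbit relation v² = μ/r at r = 6910 km: μ = v²r = (7.60)² × 6910 = 3.99122×10^5 km³/s².
Transfer-ellipse semi-major axis a_t = (r₁ + r₂)/2 = (6910 + 42800)/2 = 24855 km.
Transfer time t = π√(a_t³/μ) = π√((24855)³ / 3.99122×10^5) = 19490 s.
Converting: 19490 s ÷ 3600 s/hour = 5.41 hours.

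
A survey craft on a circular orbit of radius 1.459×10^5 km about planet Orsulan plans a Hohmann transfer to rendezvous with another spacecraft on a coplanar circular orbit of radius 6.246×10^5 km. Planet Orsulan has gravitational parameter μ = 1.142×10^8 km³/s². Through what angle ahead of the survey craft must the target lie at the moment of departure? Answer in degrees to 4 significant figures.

φ = 92.81°

Semi-major axis of the transfer orbit: a_t = (1.459×10^5 + 6.246×10^5)/2 = 3.8525×10^5 km.
Transfer time t = π√(a_t³/μ) = 70296 s.
The target's mean motion on its circular orbit is ω₂ = √(μ/r₂³) = 2.1649×10^-5 rad/s.
Angle swept by the target during transfer: ω₂·t = 1.5218 rad = 87.19°.
The survey craft traverses 180° on the transfer ellipse, so the target must lead by 180° − 87.19° = 92.81°.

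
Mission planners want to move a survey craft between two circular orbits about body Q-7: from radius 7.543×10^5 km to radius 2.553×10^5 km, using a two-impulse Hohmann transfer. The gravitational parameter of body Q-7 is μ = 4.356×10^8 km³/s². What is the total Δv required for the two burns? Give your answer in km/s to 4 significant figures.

Transfer-ellipse semi-major axis a_t = (r₁ + r₂)/2 = (7.543×10^5 + 2.553×10^5)/2 = 5.048×10^5 km.
Circular speed at r₁: v₁ = √(μ/r₁) = √(4.356×10^8/7.543×10^5) = 24.031 km/s.
On the transfer ellipse at r₁, vis-viva equation gives v_a = √[μ(2/r₁ − 1/a_t)] = 17.090 km/s.
First burn Δv₁ = |v_a − v₁| = 6.941 km/s.
At r₂, v₂ = √(μ/r₂) = 41.307 km/s.
Transfer-orbit speed at r₂: v_p = √[μ(2/r₂ − 1/a_t)] = 50.493 km/s.
Second burn Δv₂ = |v₂ − v_p| = 9.186 km/s.
Total Δv = Δv₁ + Δv₂ = 16.13 km/s.

Δv = 16.13 km/s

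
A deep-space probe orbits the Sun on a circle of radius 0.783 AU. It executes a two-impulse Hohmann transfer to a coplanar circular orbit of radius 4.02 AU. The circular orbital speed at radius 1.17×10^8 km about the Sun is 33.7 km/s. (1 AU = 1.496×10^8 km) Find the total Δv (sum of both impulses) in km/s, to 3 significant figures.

Δv = 16.3 km/s

From the circular-orbit relation v² = μ/r at r = 1.17×10^8 km: μ = v²r = (33.7)² × 1.17×10^8 = 1.32876×10^11 km³/s².
In km: r₁ = 0.783 × 1.496×10^8 = 1.171368×10^8 km; r₂ = 4.02 × 1.496×10^8 = 6.01392×10^8 km.
Semi-major axis of the transfer orbit: a_t = (1.171368×10^8 + 6.01392×10^8)/2 = 3.592644×10^8 km.
Circular speed at r₁: v₁ = √(μ/r₁) = √(1.32876×10^11/1.171368×10^8) = 33.680 km/s.
On the transfer ellipse at r₁, v² = μ(2/r − 1/a) gives v_p = √[μ(2/r₁ − 1/a_t)] = 43.576 km/s.
First burn Δv₁ = |v_p − v₁| = 9.896 km/s.
At r₂, v₂ = √(μ/r₂) = 14.8643 km/s.
Transfer-orbit speed at r₂: v_a = √[μ(2/r₂ − 1/a_t)] = 8.48757 km/s.
Second burn Δv₂ = |v₂ − v_a| = 6.377 km/s.
Δv = Δv₁ + Δv₂ = 9.896 + 6.377 = 16.27 km/s.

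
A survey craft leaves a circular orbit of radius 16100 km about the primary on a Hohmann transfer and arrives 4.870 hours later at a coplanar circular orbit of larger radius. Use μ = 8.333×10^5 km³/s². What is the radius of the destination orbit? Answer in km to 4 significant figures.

r₂ = 43110 km

Transfer time t = 4.870 hours = 17532 s, and t = π√(a_t³/μ).
So a_t = (μ t²/π²)^(1/3) = (8.333×10^5 × (17532)² / π²)^(1/3) = 29607 km.
Since a_t = (r₁ + r₂)/2, r₂ = 2a_t − r₁ = 2×29607 − 16100 = 43114 km.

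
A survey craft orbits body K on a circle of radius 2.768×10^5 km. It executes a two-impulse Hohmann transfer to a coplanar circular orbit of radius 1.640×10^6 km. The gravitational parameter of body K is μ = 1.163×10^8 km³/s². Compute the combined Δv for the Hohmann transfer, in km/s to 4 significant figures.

Transfer-ellipse semi-major axis a_t = (r₁ + r₂)/2 = (2.768×10^5 + 1.640×10^6)/2 = 9.584×10^5 km.
Circular speed at r₁: v₁ = √(μ/r₁) = √(1.163×10^8/2.768×10^5) = 20.498 km/s.
Transfer-orbit speed at r₁ (v² = μ(2/r − 1/a)): v_p = √[μ(2/r₁ − 1/a_t)] = 26.814 km/s.
First burn Δv₁ = |v_p − v₁| = 6.316 km/s.
At r₂, v₂ = √(μ/r₂) = 8.421 km/s.
Transfer-orbit speed at r₂: v_a = √[μ(2/r₂ − 1/a_t)] = 4.526 km/s.
Second burn Δv₂ = |v₂ − v_a| = 3.895 km/s.
Total Δv = Δv₁ + Δv₂ = 10.21 km/s.

Δv = 10.21 km/s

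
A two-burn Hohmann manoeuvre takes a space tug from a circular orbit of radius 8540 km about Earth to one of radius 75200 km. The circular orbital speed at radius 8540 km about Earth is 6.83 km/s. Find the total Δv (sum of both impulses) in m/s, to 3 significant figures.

From the circular-orbit relation v² = μ/r at r = 8540 km: μ = v²r = (6.83)² × 8540 = 3.98382×10^5 km³/s².
The Hohmann ellipse has a_t = (r₁ + r₂)/2 = 41870 km.
Circular speed at r₁: v₁ = √(μ/r₁) = √(3.98382×10^5/8540) = 6.830 km/s.
On the transfer ellipse at r₁, v² = μ(2/r − 1/a) gives v_p = √[μ(2/r₁ − 1/a_t)] = 9.153 km/s.
First burn Δv₁ = |v_p − v₁| = 2.323 km/s.
At r₂, v₂ = √(μ/r₂) = 2.3017 km/s.
Transfer-orbit speed at r₂: v_a = √[μ(2/r₂ − 1/a_t)] = 1.0395 km/s.
Second burn Δv₂ = |v₂ − v_a| = 1.262 km/s.
Δv = Δv₁ + Δv₂ = 2.323 + 1.262 = 3.585 km/s.

Δv = 3590 m/s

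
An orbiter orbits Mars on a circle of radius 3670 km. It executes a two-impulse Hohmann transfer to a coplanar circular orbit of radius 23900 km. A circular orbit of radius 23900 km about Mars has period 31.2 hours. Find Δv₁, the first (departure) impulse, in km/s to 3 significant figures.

From Kepler's third law T² = 4π²r³/μ at r = 23900 km, T = 31.2 hours = 31.2 × 3600 s = 1.1232×10^5 s: μ = 4π²r³/T² = 42720.8 km³/s².
Semi-major axis of the transfer orbit: a_t = (3670 + 23900)/2 = 13785 km.
On the circular orbit at r = 3670 km, v_c = √(μ/r) = 3.4118 km/s.
Vis-viva on the transfer ellipse at r = 3670 km gives v_t = √[μ(2/r − 1/a_t)] = 4.4924 km/s.
Δv₁ = |v_t − v_c| = |4.4924 − 3.4118| = 1.081 km/s.

Δv₁ = 1.08 km/s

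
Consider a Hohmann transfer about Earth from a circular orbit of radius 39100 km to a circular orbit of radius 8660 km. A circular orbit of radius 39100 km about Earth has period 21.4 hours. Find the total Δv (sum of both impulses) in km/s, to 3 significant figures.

From Kepler's third law T² = 4π²r³/μ at r = 39100 km, T = 21.4 hours = 21.4 × 3600 s = 77040 s: μ = 4π²r³/T² = 3.97610×10^5 km³/s².
The Hohmann ellipse has a_t = (r₁ + r₂)/2 = 23880 km.
At r₁ the circular-orbit speed is v₁ = √(μ/r₁) = 3.189 km/s.
On the transfer ellipse at r₁, v² = μ(2/r − 1/a) gives v_a = √[μ(2/r₁ − 1/a_t)] = 1.920 km/s.
First burn Δv₁ = |v_a − v₁| = 1.269 km/s.
Circular speed at r₂: v₂ = √(μ/r₂) = 6.776 km/s.
Transfer-orbit speed at r₂: v_p = √[μ(2/r₂ − 1/a_t)] = 8.670 km/s.
Second burn Δv₂ = |v₂ − v_p| = 1.894 km/s.
Total Δv = Δv₁ + Δv₂ = 3.163 km/s.

Δv = 3.16 km/s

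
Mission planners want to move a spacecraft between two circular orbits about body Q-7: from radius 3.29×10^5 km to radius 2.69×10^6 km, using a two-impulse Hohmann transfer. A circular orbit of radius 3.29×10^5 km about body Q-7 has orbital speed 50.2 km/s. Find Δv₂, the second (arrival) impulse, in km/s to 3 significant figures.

From the circular-orbit relation v² = μ/r at r = 3.29×10^5 km: μ = v²r = (50.2)² × 3.29×10^5 = 8.29093×10^8 km³/s².
Transfer-ellipse semi-major axis a_t = (r₁ + r₂)/2 = (3.290×10^5 + 2.690×10^6)/2 = 1.5095×10^6 km.
Circular speed at r = 2.690×10^6 km: v_c = √(μ/r) = 17.556 km/s.
Transfer-orbit speed at the same r (vis-viva, a = a_t): v_t = √[μ(2/r − 1/a_t)] = 8.1961 km/s.
Δv₂ = |v_t − v_c| = |8.1961 − 17.556| = 9.360 km/s.

Δv₂ = 9.36 km/s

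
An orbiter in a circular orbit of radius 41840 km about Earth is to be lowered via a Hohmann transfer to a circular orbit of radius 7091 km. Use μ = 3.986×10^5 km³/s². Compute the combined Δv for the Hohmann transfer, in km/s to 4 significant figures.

Δv = 3.732 km/s

Transfer-ellipse semi-major axis a_t = (r₁ + r₂)/2 = (41840 + 7091)/2 = 24465.5 km.
Circular speed at r₁: v₁ = √(μ/r₁) = √(3.986×10^5/41840) = 3.087 km/s.
Transfer-orbit speed at r₁ (vis-viva equation): v_a = √[μ(2/r₁ − 1/a_t)] = 1.662 km/s.
First burn Δv₁ = |v_a − v₁| = 1.425 km/s.
Circular speed at r₂: v₂ = √(μ/r₂) = 7.4975 km/s.
Transfer-orbit speed at r₂: v_p = √[μ(2/r₂ − 1/a_t)] = 9.8047 km/s.
Second burn Δv₂ = |v₂ − v_p| = 2.307 km/s.
Δv = Δv₁ + Δv₂ = 1.425 + 2.307 = 3.732 km/s.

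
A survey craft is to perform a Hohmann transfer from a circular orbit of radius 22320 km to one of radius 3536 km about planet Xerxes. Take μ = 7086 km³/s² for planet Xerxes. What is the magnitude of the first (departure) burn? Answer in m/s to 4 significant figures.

The Hohmann ellipse has a_t = (r₁ + r₂)/2 = 12928 km.
On the circular orbit at r = 22320 km, v_c = √(μ/r) = 0.56345 km/s.
Vis-viva on the transfer ellipse at r = 22320 km gives v_t = √[μ(2/r − 1/a_t)] = 0.29468 km/s.
Δv₁ = |v_t − v_c| = |0.29468 − 0.56345| = 0.2688 km/s.

Δv₁ = 268.8 m/s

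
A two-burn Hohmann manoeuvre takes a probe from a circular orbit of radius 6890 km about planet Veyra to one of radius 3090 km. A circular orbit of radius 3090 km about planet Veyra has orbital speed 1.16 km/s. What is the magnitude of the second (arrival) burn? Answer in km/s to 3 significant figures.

From the circular-orbit relation v² = μ/r at r = 3090 km: μ = v²r = (1.16)² × 3090 = 4157.90 km³/s².
Semi-major axis of the transfer orbit: a_t = (6890 + 3090)/2 = 4990 km.
On the circular orbit at r = 3090 km, v_c = √(μ/r) = 1.1600 km/s.
Vis-viva on the transfer ellipse at r = 3090 km gives v_t = √[μ(2/r − 1/a_t)] = 1.3631 km/s.
Δv₂ = |v_t − v_c| = |1.3631 − 1.1600| = 0.2031 km/s.

Δv₂ = 0.203 km/s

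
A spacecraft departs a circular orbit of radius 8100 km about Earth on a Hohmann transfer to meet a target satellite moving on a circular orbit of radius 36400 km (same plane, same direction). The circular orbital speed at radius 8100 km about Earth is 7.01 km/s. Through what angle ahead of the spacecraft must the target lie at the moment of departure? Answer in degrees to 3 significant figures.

φ = 94.0°

From the circular-orbit relation v² = μ/r at r = 8100 km: μ = v²r = (7.01)² × 8100 = 3.98035×10^5 km³/s².
The Hohmann ellipse has a_t = (r₁ + r₂)/2 = 22250 km.
The half-period of the transfer ellipse is t = π√(a_t³/μ) = 16527 s.
Target angular speed ω₂ = √(μ/r₂³) = 9.0847×10^-5 rad/s.
Angle swept by the target during transfer: ω₂·t = 1.5014 rad = 86.02°.
Arrival is 180° from departure on the ellipse, so φ = 180° − 86.02° = 94.0°.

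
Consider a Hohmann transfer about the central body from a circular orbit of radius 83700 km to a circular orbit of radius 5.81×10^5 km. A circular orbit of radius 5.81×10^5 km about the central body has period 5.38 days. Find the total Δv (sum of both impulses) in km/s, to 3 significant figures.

From Kepler's third law T² = 4π²r³/μ at r = 5.81×10^5 km, T = 5.38 days = 5.38 × 86400 s = 4.64832×10^5 s: μ = 4π²r³/T² = 3.58341×10^7 km³/s².
Semi-major axis of the transfer orbit: a_t = (83700 + 5.810×10^5)/2 = 3.3235×10^5 km.
Circular speed at r₁: v₁ = √(μ/r₁) = √(3.58341×10^7/83700) = 20.691 km/s.
On the transfer ellipse at r₁, vis-viva equation gives v_p = √[μ(2/r₁ − 1/a_t)] = 27.357 km/s.
First burn Δv₁ = |v_p − v₁| = 6.666 km/s.
Circular speed at r₂: v₂ = √(μ/r₂) = 7.853 km/s.
Transfer-orbit speed at r₂: v_a = √[μ(2/r₂ − 1/a_t)] = 3.941 km/s.
Second burn Δv₂ = |v₂ − v_a| = 3.912 km/s.
Total Δv = Δv₁ + Δv₂ = 10.58 km/s.

Δv = 10.6 km/s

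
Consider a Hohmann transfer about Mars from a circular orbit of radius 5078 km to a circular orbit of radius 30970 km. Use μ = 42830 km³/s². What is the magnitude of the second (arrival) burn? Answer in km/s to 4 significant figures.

Transfer-ellipse semi-major axis a_t = (r₁ + r₂)/2 = (5078 + 30970)/2 = 18024 km.
On the circular orbit at r = 30970 km, v_c = √(μ/r) = 1.176 km/s.
Vis-viva on the transfer ellipse at r = 30970 km gives v_t = √[μ(2/r − 1/a_t)] = 0.6242 km/s.
Δv₂ = |v_t − v_c| = |0.6242 − 1.176| = 0.5518 km/s.

Δv₂ = 0.5518 km/s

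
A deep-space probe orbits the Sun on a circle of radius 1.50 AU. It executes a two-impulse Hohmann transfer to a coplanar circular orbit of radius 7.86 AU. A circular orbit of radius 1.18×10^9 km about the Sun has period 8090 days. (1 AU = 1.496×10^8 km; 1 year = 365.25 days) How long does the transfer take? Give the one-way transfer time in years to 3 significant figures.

From Kepler's third law T² = 4π²r³/μ at r = 1.18×10^9 km, T = 8090 days = 8090 × 86400 s = 6.98976×10^8 s: μ = 4π²r³/T² = 1.32764×10^11 km³/s².
In km: r₁ = 1.50 × 1.496×10^8 = 2.244×10^8 km; r₂ = 7.86 × 1.496×10^8 = 1.175856×10^9 km.
Semi-major axis of the transfer orbit: a_t = (2.244×10^8 + 1.175856×10^9)/2 = 7.00128×10^8 km.
Half the transfer-orbit period gives t = π√(a_t³/μ) = 1.597×10^8 s.
Converting: 1.597×10^8 s ÷ 3.15576×10^7 s/year (365.25 × 86400) = 5.06 years.

t = 5.06 years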